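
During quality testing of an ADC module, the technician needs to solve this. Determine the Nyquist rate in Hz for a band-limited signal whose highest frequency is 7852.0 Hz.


The Nyquist rate is twice the maximum frequency component.
fs_min = 2 * fmax
      = 2 * 7852.0
      = 15704.0 Hz

15704.0


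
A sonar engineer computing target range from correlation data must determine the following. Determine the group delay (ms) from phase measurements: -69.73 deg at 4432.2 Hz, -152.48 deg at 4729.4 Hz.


Group delay from phase difference:
tau = -d(phi)/d(omega)
d(phi) = -82.75 deg = -1.44426 rad
d(omega) = 2*pi*(4729.4 - 4432.2) = 1867.3627 rad/s
tau = -(-1.44426) / 1867.3627
    = 0.7734 ms

0.7734 ms


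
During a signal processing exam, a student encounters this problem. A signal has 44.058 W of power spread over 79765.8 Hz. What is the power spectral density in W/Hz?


Power spectral density:
PSD = P / BW
    = 44.058 / 79765.8
    = 0.00055234 W/Hz

0.00055234 W/Hz


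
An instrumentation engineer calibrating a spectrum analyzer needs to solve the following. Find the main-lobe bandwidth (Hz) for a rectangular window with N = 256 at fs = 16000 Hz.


Main lobe width for a rectangular window:
Width = 2 * fs / N
      = 2 * 16000 / 256
      = 32000 / 256
      = 125.0 Hz

125.0 Hz


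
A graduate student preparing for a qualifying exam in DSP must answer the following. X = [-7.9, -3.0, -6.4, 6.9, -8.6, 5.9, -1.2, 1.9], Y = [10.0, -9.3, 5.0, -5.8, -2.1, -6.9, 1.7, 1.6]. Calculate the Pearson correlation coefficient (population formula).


Pearson correlation coefficient (population):
r = cov(X,Y) / (std(X) * std(Y))
Mean X = -1.55, Mean Y = -0.725
Cov(X,Y) = -19.22
Std(X) = 5.641144, Std(Y) = 6.107321
r = -0.5579

-0.5579


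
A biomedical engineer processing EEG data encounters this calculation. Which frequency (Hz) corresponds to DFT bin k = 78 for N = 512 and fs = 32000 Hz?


Frequency of DFT bin k:
f_k = k * fs / N
    = 78 * 32000 / 512
    = 2496000 / 512
    = 4875.0 Hz

4875.0 Hz


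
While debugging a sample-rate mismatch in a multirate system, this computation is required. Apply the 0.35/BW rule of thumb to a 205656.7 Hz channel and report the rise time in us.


Rise time from bandwidth relationship:
tr = 0.35 / BW
   = 0.35 / 205656.7
   = 1.701865293e-06 s
   = 1.7019 us

1.7019 us


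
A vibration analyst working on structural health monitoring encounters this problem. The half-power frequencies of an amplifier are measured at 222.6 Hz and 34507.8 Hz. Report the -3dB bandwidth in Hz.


Bandwidth is the difference of -3dB frequencies:
BW = f_high - f_low
   = 34507.8 - 222.6
   = 34285.2 Hz

34285.2 Hz


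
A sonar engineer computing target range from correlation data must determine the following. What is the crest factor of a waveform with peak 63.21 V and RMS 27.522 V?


Crest factor is the ratio of peak to RMS:
CF = V_peak / V_rms
   = 63.21 / 27.522
   = 2.2967

2.2967


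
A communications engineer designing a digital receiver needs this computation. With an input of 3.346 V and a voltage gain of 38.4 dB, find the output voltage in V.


Output voltage from dB gain:
V_out = V_in * 10^(gain_dB / 20)
      = 3.346 * 10^(38.4 / 20)
      = 3.346 * 83.176377
      = 278.3082 V

278.3082 V


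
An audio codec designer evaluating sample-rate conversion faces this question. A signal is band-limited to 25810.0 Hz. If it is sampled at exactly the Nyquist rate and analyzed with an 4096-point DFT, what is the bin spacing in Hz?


Step 1 — Nyquist sampling rate:
fs = 2 * fmax = 2 * 25810.0 = 51620.0 Hz

Step 2 — DFT bin spacing:
df = fs / N = 51620.0 / 4096 = 12.6025 Hz

12.6025 Hz


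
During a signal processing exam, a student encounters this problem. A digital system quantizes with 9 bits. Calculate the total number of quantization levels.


Number of quantization levels = 2^N
= 2^9
= 512

512


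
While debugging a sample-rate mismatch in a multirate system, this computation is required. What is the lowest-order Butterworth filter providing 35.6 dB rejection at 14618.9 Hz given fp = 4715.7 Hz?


Butterworth filter order formula:
n = log10(10^(A/10) - 1) / (2 * log10(f_stop/f_pass))
10^(35.6/10) - 1 = 3629.7805
f_stop/f_pass = 14618.9 / 4715.7 = 3.1
n = 3.6224 -> ceil = 4

4


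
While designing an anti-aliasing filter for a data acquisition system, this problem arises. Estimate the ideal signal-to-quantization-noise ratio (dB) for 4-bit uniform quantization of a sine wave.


Theoretical SNR for a full-scale sinusoid:
SNR = 6.02 * N + 1.76
    = 6.02 * 4 + 1.76
    = 24.08 + 1.76
    = 25.84 dB

25.84 dB


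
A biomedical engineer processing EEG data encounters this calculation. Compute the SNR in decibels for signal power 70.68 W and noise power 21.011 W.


SNR in decibels:
SNR = 10 * log10(Ps / Pn)
    = 10 * log10(70.68 / 21.011)
    = 10 * log10(3.364)
    = 10 * 0.5268
    = 5.27 dB

5.27 dB


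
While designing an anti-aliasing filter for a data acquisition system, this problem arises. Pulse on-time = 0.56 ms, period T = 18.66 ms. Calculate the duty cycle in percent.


Duty cycle as a percentage:
DC = (t_on / T) * 100
   = (0.56 / 18.66) * 100
   = 0.030011 * 100
   = 3.0 %

3.0 %


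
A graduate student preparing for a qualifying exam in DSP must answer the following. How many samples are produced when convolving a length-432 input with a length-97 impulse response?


Linear convolution output length:
L = N + M - 1
  = 432 + 97 - 1
  = 528 samples

528


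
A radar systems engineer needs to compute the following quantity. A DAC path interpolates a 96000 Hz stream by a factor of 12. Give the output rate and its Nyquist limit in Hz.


Step 1 — output sample rate after interpolation by L:
fs_out = L * fs_in = 12 * 96000 = 1152000 Hz

Step 2 — Nyquist frequency of the output stream:
f_Nyq = fs_out / 2 = 1152000 / 2 = 576000.0 Hz

fs_out = 1152000 Hz; f_Nyquist = 576000.0 Hz


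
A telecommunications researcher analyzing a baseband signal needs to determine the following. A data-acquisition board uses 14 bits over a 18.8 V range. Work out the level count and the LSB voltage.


Step 1 — number of quantization levels:
L = 2^N = 2^14 = 16384

Step 2 — LSB step size:
delta = Vfs / L
      = 18.8 / 16384
      = 0.00114746 V

Levels = 16384; step size = 0.00114746 V


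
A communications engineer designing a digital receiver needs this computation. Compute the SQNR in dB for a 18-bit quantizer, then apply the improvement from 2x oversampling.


Step 1 — baseline SQNR at Nyquist:
SQNR_base = 6.02*N + 1.76
          = 6.02*18 + 1.76
          = 110.12 dB

Step 2 — oversampling processing gain:
G = 10*log10(OSR) = 10*log10(2) = 3.01 dB

Step 3 — total:
SQNR_total = 110.12 + 3.01 = 113.13 dB

Base SQNR = 110.12 dB; oversampled SQNR = 113.13 dB


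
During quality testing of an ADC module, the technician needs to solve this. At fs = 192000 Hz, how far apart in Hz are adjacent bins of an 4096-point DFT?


DFT frequency resolution:
df = fs / N
   = 192000 / 4096
   = 46.875 Hz

46.875 Hz


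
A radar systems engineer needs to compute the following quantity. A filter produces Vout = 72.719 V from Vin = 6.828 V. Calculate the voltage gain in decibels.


Voltage gain in dB:
G = 20 * log10(Vout / Vin)
  = 20 * log10(72.719 / 6.828)
  = 20 * log10(10.650117)
  = 20 * 1.027354
  = 20.55 dB

20.55 dB


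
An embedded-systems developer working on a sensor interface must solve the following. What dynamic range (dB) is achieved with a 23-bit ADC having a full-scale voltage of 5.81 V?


Dynamic range from full-scale to LSB:
V_min = V_max / 2^bits = 5.81 / 2^23
DR = 20 * log10(V_max / V_min)
   = 20 * log10(2^23)
   = 20 * 23 * log10(2)
   = 138.47 dB

138.47 dB


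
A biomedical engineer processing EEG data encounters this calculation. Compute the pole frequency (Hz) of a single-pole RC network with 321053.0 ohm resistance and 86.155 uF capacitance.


Cutoff frequency of a first-order RC filter:
fc = 1 / (2 * pi * R * C)
C = 86.155 uF = 8.6155e-05 F
fc = 1 / (2 * pi * 321053.0 * 8.6155e-05)
   = 1 / 173.79492384996
   = 0.005754 Hz

0.005754 Hz


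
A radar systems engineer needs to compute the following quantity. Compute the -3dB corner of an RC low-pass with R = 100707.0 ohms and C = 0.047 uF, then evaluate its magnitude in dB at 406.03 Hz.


Step 1 — cutoff frequency:
fc = 1 / (2*pi*R*C)
C = 0.047 uF = 4.7e-08 F
fc = 1 / (2*pi*100707.0*4.7e-08)
   = 33.625 Hz

Step 2 — magnitude at f = 406.03 Hz:
|H(f)| = 1 / sqrt(1 + (f/fc)^2)
f/fc = 406.03 / 33.625 = 12.075242
|H| = 1 / sqrt(1 + 145.811469) = 0.0825316
|H|_dB = 20*log10(0.0825316) = -21.67 dB

fc = 33.625 Hz; |H(406.03 Hz)| = -21.67 dB


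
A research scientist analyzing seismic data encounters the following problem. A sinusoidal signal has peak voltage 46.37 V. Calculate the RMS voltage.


RMS voltage for a sinusoidal waveform:
V_rms = V_peak / sqrt(2)
      = 46.37 / 1.414214
      = 32.789 V

32.789 V


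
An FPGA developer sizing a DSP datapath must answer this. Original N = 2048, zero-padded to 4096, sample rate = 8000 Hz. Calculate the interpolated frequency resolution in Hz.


Frequency resolution after zero-padding:
N_padded = 2048 * 2 = 4096
df = fs / N_padded
   = 8000 / 4096
   = 1.9531 Hz

1.9531 Hz


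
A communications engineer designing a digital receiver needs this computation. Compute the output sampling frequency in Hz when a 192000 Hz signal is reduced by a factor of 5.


Decimation reduces the sample rate:
fs_out = fs_in / M
       = 192000 / 5
       = 38400.0 Hz

38400.0 Hz


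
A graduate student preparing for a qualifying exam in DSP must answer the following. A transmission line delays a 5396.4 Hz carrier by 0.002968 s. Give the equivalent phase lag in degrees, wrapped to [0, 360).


Phase shift from frequency and time delay:
phi = 360 * f * t_delay
    = 360 * 5396.4 * 0.002968
    = 5765.95 degrees
    mod 360 = 5.95 degrees

5.95 degrees


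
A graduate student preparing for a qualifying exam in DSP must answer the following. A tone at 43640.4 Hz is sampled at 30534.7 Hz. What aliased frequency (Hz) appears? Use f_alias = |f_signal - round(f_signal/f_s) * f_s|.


Compute the nearest integer multiple of fs to the signal:
n = round(43640.4 / 30534.7) = 1
f_alias = |43640.4 - 1 * 30534.7|
        = |43640.4 - 30534.7|
        = 13105.7 Hz

13105.7


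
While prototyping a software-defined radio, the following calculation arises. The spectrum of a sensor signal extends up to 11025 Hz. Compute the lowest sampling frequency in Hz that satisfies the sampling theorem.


The Nyquist rate is twice the maximum frequency component.
fs_min = 2 * fmax
      = 2 * 11025
      = 22050 Hz

22050


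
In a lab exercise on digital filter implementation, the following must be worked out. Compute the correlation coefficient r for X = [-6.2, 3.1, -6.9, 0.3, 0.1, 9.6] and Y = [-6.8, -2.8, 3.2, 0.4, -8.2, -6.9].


Pearson correlation coefficient (population):
r = cov(X,Y) / (std(X) * std(Y))
Mean X = -0.0, Mean Y = -3.5167
Cov(X,Y) = -9.256667
Std(X) = 5.596427, Std(Y) = 4.185856
r = -0.3951

-0.3951


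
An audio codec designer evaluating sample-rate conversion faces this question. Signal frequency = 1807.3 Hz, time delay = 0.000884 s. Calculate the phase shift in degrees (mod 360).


Phase shift from frequency and time delay:
phi = 360 * f * t_delay
    = 360 * 1807.3 * 0.000884
    = 575.16 degrees
    mod 360 = 215.16 degrees

215.16 degrees


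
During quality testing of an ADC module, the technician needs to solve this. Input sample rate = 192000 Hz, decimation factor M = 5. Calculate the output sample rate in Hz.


Decimation reduces the sample rate:
fs_out = fs_in / M
       = 192000 / 5
       = 38400.0 Hz

38400.0 Hz


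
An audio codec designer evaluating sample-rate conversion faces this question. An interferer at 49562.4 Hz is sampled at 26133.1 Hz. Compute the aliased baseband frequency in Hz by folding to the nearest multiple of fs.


Compute the nearest integer multiple of fs to the signal:
n = round(49562.4 / 26133.1) = 2
f_alias = |49562.4 - 2 * 26133.1|
        = |49562.4 - 52266.2|
        = 2703.8 Hz

2703.8


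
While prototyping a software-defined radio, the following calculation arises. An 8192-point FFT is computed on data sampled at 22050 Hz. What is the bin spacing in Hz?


DFT frequency resolution:
df = fs / N
   = 22050 / 8192
   = 2.6917 Hz

2.6917 Hz


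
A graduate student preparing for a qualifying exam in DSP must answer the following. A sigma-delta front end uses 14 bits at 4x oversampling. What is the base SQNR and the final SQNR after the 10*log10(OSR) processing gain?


Step 1 — baseline SQNR at Nyquist:
SQNR_base = 6.02*N + 1.76
          = 6.02*14 + 1.76
          = 86.04 dB

Step 2 — oversampling processing gain:
G = 10*log10(OSR) = 10*log10(4) = 6.02 dB

Step 3 — total:
SQNR_total = 86.04 + 6.02 = 92.06 dB

Base SQNR = 86.04 dB; oversampled SQNR = 92.06 dB


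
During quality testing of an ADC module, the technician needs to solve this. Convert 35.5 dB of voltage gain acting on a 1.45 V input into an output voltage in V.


Output voltage from dB gain:
V_out = V_in * 10^(gain_dB / 20)
      = 1.45 * 10^(35.5 / 20)
      = 1.45 * 59.566214
      = 86.371 V

86.371 V


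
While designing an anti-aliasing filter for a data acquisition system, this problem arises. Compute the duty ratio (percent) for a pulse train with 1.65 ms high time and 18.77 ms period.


Duty cycle as a percentage:
DC = (t_on / T) * 100
   = (1.65 / 18.77) * 100
   = 0.087906 * 100
   = 8.79 %

8.79 %


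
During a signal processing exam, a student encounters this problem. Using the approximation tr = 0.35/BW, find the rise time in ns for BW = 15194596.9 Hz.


Rise time from bandwidth relationship:
tr = 0.35 / BW
   = 0.35 / 15194596.9
   = 2.30345038e-08 s
   = 23.0345 ns

23.0345 ns


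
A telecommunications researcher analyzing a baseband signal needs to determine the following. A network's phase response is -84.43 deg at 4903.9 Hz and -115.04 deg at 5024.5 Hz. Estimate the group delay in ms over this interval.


Group delay from phase difference:
tau = -d(phi)/d(omega)
d(phi) = -30.61 deg = -0.534245 rad
d(omega) = 2*pi*(5024.5 - 4903.9) = 757.7521 rad/s
tau = -(-0.534245) / 757.7521
    = 0.705 ms

0.705 ms


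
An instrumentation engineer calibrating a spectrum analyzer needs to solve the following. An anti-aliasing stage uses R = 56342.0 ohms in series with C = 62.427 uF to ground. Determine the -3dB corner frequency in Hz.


Cutoff frequency of a first-order RC filter:
fc = 1 / (2 * pi * R * C)
C = 62.427 uF = 6.2427e-05 F
fc = 1 / (2 * pi * 56342.0 * 6.2427e-05)
   = 1 / 22.099609133529
   = 0.04525 Hz

0.04525 Hz


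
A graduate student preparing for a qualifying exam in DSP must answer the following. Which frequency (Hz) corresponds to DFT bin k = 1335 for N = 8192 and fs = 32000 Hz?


Frequency of DFT bin k:
f_k = k * fs / N
    = 1335 * 32000 / 8192
    = 42720000 / 8192
    = 5214.844 Hz

5214.844 Hz


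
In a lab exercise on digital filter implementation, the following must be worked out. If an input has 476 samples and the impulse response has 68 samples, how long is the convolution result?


Linear convolution output length:
L = N + M - 1
  = 476 + 68 - 1
  = 543 samples

543


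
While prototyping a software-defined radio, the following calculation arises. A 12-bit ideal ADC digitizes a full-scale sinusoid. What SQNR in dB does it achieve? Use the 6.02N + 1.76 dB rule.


Theoretical SNR for a full-scale sinusoid:
SNR = 6.02 * N + 1.76
    = 6.02 * 12 + 1.76
    = 72.24 + 1.76
    = 74.0 dB

74.0 dB


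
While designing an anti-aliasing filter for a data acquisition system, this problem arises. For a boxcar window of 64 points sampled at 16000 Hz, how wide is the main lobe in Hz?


Main lobe width for a rectangular window:
Width = 2 * fs / N
      = 2 * 16000 / 64
      = 32000 / 64
      = 500.0 Hz

500.0 Hz


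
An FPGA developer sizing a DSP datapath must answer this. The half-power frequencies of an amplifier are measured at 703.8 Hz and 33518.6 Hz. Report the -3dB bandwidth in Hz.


Bandwidth is the difference of -3dB frequencies:
BW = f_high - f_low
   = 33518.6 - 703.8
   = 32814.8 Hz

32814.8 Hz


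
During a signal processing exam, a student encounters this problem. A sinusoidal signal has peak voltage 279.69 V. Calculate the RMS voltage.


RMS voltage for a sinusoidal waveform:
V_rms = V_peak / sqrt(2)
      = 279.69 / 1.414214
      = 197.771 V

197.771 V


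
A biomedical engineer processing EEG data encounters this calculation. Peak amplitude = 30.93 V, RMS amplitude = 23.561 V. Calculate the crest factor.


Crest factor is the ratio of peak to RMS:
CF = V_peak / V_rms
   = 30.93 / 23.561
   = 1.3128

1.3128


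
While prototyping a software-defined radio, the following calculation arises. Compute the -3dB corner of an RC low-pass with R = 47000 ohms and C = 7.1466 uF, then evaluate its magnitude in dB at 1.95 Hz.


Step 1 — cutoff frequency:
fc = 1 / (2*pi*R*C)
C = 7.1466 uF = 7.1466e-06 F
fc = 1 / (2*pi*47000*7.1466e-06)
   = 0.47383 Hz

Step 2 — magnitude at f = 1.95 Hz:
|H(f)| = 1 / sqrt(1 + (f/fc)^2)
f/fc = 1.95 / 0.47383 = 4.1154
|H| = 1 / sqrt(1 + 16.936517) = 0.236119
|H|_dB = 20*log10(0.236119) = -12.54 dB

fc = 0.47383 Hz; |H(1.95 Hz)| = -12.54 dB


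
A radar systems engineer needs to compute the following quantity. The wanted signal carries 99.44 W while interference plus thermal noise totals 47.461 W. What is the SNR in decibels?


SNR in decibels:
SNR = 10 * log10(Ps / Pn)
    = 10 * log10(99.44 / 47.461)
    = 10 * log10(2.0952)
    = 10 * 0.3212
    = 3.21 dB

3.21 dB


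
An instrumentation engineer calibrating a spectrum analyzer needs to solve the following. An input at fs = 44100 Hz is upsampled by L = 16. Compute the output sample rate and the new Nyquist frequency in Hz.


Step 1 — output sample rate after interpolation by L:
fs_out = L * fs_in = 16 * 44100 = 705600 Hz

Step 2 — Nyquist frequency of the output stream:
f_Nyq = fs_out / 2 = 705600 / 2 = 352800.0 Hz

fs_out = 705600 Hz; f_Nyquist = 352800.0 Hz


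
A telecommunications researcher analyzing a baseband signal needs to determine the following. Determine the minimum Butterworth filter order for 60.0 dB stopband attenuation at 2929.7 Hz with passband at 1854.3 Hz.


Butterworth filter order formula:
n = log10(10^(A/10) - 1) / (2 * log10(f_stop/f_pass))
10^(60.0/10) - 1 = 999999.0
f_stop/f_pass = 2929.7 / 1854.3 = 1.5799
n = 15.1025 -> ceil = 16

16


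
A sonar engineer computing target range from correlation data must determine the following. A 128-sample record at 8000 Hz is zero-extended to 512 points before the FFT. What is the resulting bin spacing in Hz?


Frequency resolution after zero-padding:
N_padded = 128 * 4 = 512
df = fs / N_padded
   = 8000 / 512
   = 15.625 Hz

15.625 Hz


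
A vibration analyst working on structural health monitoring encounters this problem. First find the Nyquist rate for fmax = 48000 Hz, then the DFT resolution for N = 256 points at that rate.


Step 1 — Nyquist sampling rate:
fs = 2 * fmax = 2 * 48000 = 96000 Hz

Step 2 — DFT bin spacing:
df = fs / N = 96000 / 256 = 375.0 Hz

375.0 Hz


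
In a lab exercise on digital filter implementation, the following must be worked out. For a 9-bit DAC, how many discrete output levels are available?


Number of quantization levels = 2^N
= 2^9
= 512

512


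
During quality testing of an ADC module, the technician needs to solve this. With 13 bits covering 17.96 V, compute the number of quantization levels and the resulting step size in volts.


Step 1 — number of quantization levels:
L = 2^N = 2^13 = 8192

Step 2 — LSB step size:
delta = Vfs / L
      = 17.96 / 8192
      = 0.00219238 V

Levels = 8192; step size = 0.00219238 V


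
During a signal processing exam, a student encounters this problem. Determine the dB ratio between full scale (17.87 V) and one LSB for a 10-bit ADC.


Dynamic range from full-scale to LSB:
V_min = V_max / 2^bits = 17.87 / 2^10
DR = 20 * log10(V_max / V_min)
   = 20 * log10(2^10)
   = 20 * 10 * log10(2)
   = 60.21 dB

60.21 dB


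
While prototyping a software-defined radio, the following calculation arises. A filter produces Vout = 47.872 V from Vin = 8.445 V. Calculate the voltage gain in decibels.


Voltage gain in dB:
G = 20 * log10(Vout / Vin)
  = 20 * log10(47.872 / 8.445)
  = 20 * log10(5.66868)
  = 20 * 0.753482
  = 15.07 dB

15.07 dB


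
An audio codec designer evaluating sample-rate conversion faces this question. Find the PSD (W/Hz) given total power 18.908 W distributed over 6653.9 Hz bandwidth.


Power spectral density:
PSD = P / BW
    = 18.908 / 6653.9
    = 0.00284164 W/Hz

0.00284164 W/Hz


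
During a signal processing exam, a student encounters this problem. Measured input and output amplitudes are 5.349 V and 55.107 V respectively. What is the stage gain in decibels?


Voltage gain in dB:
G = 20 * log10(Vout / Vin)
  = 20 * log10(55.107 / 5.349)
  = 20 * log10(10.302299)
  = 20 * 1.012934
  = 20.26 dB

20.26 dB


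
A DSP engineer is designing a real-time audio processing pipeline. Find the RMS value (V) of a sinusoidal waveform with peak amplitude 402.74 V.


RMS voltage for a sinusoidal waveform:
V_rms = V_peak / sqrt(2)
      = 402.74 / 1.414214
      = 284.78 V

284.78 V


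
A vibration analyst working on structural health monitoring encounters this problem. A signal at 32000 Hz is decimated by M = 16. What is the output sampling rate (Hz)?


Decimation reduces the sample rate:
fs_out = fs_in / M
       = 32000 / 16
       = 2000.0 Hz

2000.0 Hz


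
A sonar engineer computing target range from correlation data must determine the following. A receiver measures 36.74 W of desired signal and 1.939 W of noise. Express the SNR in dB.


SNR in decibels:
SNR = 10 * log10(Ps / Pn)
    = 10 * log10(36.74 / 1.939)
    = 10 * log10(18.9479)
    = 10 * 1.2776
    = 12.78 dB

12.78 dB


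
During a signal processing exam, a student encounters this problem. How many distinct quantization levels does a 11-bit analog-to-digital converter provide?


Number of quantization levels = 2^N
= 2^11
= 2048

2048


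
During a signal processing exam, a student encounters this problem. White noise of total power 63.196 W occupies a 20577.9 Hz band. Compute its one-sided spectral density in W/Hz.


Power spectral density:
PSD = P / BW
    = 63.196 / 20577.9
    = 0.00307106 W/Hz

0.00307106 W/Hz


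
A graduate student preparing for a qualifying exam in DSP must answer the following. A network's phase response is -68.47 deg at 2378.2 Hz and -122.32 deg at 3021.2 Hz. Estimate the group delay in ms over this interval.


Group delay from phase difference:
tau = -d(phi)/d(omega)
d(phi) = -53.85 deg = -0.93986 rad
d(omega) = 2*pi*(3021.2 - 2378.2) = 4040.0882 rad/s
tau = -(-0.93986) / 4040.0882
    = 0.2326 ms

0.2326 ms


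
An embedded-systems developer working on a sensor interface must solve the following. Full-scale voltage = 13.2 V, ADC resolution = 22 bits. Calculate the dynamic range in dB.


Dynamic range from full-scale to LSB:
V_min = V_max / 2^bits = 13.2 / 2^22
DR = 20 * log10(V_max / V_min)
   = 20 * log10(2^22)
   = 20 * 22 * log10(2)
   = 132.45 dB

132.45 dB


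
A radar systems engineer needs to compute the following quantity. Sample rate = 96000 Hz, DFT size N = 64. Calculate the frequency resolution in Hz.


DFT frequency resolution:
df = fs / N
   = 96000 / 64
   = 1500.0 Hz

1500.0 Hz


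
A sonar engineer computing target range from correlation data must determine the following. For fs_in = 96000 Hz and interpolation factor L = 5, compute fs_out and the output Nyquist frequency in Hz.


Step 1 — output sample rate after interpolation by L:
fs_out = L * fs_in = 5 * 96000 = 480000 Hz

Step 2 — Nyquist frequency of the output stream:
f_Nyq = fs_out / 2 = 480000 / 2 = 240000.0 Hz

fs_out = 480000 Hz; f_Nyquist = 240000.0 Hz


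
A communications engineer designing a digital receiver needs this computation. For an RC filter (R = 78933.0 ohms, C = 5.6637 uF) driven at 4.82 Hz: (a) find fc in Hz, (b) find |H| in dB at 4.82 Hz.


Step 1 — cutoff frequency:
fc = 1 / (2*pi*R*C)
C = 5.6637 uF = 5.6637e-06 F
fc = 1 / (2*pi*78933.0*5.6637e-06)
   = 0.356009 Hz

Step 2 — magnitude at f = 4.82 Hz:
|H(f)| = 1 / sqrt(1 + (f/fc)^2)
f/fc = 4.82 / 0.356009 = 13.538984
|H| = 1 / sqrt(1 + 183.304088) = 0.0736601
|H|_dB = 20*log10(0.0736601) = -22.66 dB

fc = 0.356009 Hz; |H(4.82 Hz)| = -22.66 dB


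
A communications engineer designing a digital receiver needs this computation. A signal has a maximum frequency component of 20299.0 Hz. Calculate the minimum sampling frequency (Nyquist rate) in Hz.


The Nyquist rate is twice the maximum frequency component.
fs_min = 2 * fmax
      = 2 * 20299.0
      = 40598.0 Hz

40598.0


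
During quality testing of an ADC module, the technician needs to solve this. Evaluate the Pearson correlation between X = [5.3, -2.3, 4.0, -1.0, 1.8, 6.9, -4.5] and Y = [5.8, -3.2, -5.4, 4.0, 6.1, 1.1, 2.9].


Pearson correlation coefficient (population):
r = cov(X,Y) / (std(X) * std(Y))
Mean X = 1.4571, Mean Y = 1.6143
Cov(X,Y) = 0.222041
Std(X) = 3.902694, Std(Y) = 4.099278
r = 0.0139

0.0139


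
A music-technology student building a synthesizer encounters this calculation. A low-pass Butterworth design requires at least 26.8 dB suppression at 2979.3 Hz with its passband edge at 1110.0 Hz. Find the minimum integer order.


Butterworth filter order formula:
n = log10(10^(A/10) - 1) / (2 * log10(f_stop/f_pass))
10^(26.8/10) - 1 = 477.6301
f_stop/f_pass = 2979.3 / 1110.0 = 2.6841
n = 3.124 -> ceil = 4

4


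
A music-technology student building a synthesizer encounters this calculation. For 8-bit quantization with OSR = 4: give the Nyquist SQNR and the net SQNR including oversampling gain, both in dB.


Step 1 — baseline SQNR at Nyquist:
SQNR_base = 6.02*N + 1.76
          = 6.02*8 + 1.76
          = 49.92 dB

Step 2 — oversampling processing gain:
G = 10*log10(OSR) = 10*log10(4) = 6.02 dB

Step 3 — total:
SQNR_total = 49.92 + 6.02 = 55.94 dB

Base SQNR = 49.92 dB; oversampled SQNR = 55.94 dB


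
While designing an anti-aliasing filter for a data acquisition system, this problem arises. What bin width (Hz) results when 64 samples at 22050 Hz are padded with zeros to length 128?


Frequency resolution after zero-padding:
N_padded = 64 * 2 = 128
df = fs / N_padded
   = 22050 / 128
   = 172.2656 Hz

172.2656 Hz


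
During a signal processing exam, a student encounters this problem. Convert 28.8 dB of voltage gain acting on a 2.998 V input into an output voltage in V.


Output voltage from dB gain:
V_out = V_in * 10^(gain_dB / 20)
      = 2.998 * 10^(28.8 / 20)
      = 2.998 * 27.542287
      = 82.5718 V

82.5718 V


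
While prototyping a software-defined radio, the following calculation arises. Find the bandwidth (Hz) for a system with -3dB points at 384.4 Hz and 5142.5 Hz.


Bandwidth is the difference of -3dB frequencies:
BW = f_high - f_low
   = 5142.5 - 384.4
   = 4758.1 Hz

4758.1 Hz


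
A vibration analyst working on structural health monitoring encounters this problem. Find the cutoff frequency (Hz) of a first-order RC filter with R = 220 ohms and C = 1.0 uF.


Cutoff frequency of a first-order RC filter:
fc = 1 / (2 * pi * R * C)
C = 1.0 uF = 1e-06 F
fc = 1 / (2 * pi * 220 * 1e-06)
   = 1 / 0.0013823007675795
   = 723.43156 Hz

723.43156 Hz


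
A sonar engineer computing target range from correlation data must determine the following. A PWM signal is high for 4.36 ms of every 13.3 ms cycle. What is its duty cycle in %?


Duty cycle as a percentage:
DC = (t_on / T) * 100
   = (4.36 / 13.3) * 100
   = 0.32782 * 100
   = 32.78 %

32.78 %


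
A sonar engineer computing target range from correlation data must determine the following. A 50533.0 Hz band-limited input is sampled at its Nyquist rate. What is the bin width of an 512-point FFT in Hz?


Step 1 — Nyquist sampling rate:
fs = 2 * fmax = 2 * 50533.0 = 101066.0 Hz

Step 2 — DFT bin spacing:
df = fs / N = 101066.0 / 512 = 197.3945 Hz

197.3945 Hz


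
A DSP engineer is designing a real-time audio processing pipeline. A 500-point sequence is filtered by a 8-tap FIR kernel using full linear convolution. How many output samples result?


Linear convolution output length:
L = N + M - 1
  = 500 + 8 - 1
  = 507 samples

507


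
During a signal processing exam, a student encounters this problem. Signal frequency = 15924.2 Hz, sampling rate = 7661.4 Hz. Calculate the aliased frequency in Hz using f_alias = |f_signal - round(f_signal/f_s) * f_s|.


Compute the nearest integer multiple of fs to the signal:
n = round(15924.2 / 7661.4) = 2
f_alias = |15924.2 - 2 * 7661.4|
        = |15924.2 - 15322.8|
        = 601.4 Hz

601.4


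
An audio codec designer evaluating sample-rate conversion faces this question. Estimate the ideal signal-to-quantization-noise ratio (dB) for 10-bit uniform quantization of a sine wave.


Theoretical SNR for a full-scale sinusoid:
SNR = 6.02 * N + 1.76
    = 6.02 * 10 + 1.76
    = 60.2 + 1.76
    = 61.96 dB

61.96 dB


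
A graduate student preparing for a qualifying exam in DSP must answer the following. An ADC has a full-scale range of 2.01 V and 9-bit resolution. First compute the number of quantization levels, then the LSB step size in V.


Step 1 — number of quantization levels:
L = 2^N = 2^9 = 512

Step 2 — LSB step size:
delta = Vfs / L
      = 2.01 / 512
      = 0.00392578 V

Levels = 512; step size = 0.00392578 V


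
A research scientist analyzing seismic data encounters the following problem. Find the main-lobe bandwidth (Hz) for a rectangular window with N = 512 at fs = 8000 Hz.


Main lobe width for a rectangular window:
Width = 2 * fs / N
      = 2 * 8000 / 512
      = 16000 / 512
      = 31.25 Hz

31.25 Hz


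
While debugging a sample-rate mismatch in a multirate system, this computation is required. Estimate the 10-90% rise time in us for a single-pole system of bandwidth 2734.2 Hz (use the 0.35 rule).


Rise time from bandwidth relationship:
tr = 0.35 / BW
   = 0.35 / 2734.2
   = 0.0001280081925 s
   = 128.0082 us

128.0082 us


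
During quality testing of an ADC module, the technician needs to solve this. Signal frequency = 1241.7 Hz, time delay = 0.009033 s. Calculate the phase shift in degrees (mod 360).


Phase shift from frequency and time delay:
phi = 360 * f * t_delay
    = 360 * 1241.7 * 0.009033
    = 4037.86 degrees
    mod 360 = 77.86 degrees

77.86 degrees


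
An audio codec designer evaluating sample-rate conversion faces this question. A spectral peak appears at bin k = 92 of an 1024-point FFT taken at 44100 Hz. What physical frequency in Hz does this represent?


Frequency of DFT bin k:
f_k = k * fs / N
    = 92 * 44100 / 1024
    = 4057200 / 1024
    = 3962.109 Hz

3962.109 Hz


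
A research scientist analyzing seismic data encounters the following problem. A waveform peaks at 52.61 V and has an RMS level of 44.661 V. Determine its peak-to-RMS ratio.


Crest factor is the ratio of peak to RMS:
CF = V_peak / V_rms
   = 52.61 / 44.661
   = 1.178

1.178


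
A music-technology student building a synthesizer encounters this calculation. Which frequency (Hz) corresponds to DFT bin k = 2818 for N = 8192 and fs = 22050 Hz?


Frequency of DFT bin k:
f_k = k * fs / N
    = 2818 * 22050 / 8192
    = 62136900 / 8192
    = 7585.071 Hz

7585.071 Hz


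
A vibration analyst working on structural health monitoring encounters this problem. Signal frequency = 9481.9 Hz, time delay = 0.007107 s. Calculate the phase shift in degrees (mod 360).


Phase shift from frequency and time delay:
phi = 360 * f * t_delay
    = 360 * 9481.9 * 0.007107
    = 24259.63 degrees
    mod 360 = 139.63 degrees

139.63 degrees


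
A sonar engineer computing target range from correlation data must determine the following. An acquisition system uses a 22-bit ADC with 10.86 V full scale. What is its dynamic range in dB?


Dynamic range from full-scale to LSB:
V_min = V_max / 2^bits = 10.86 / 2^22
DR = 20 * log10(V_max / V_min)
   = 20 * log10(2^22)
   = 20 * 22 * log10(2)
   = 132.45 dB

132.45 dB


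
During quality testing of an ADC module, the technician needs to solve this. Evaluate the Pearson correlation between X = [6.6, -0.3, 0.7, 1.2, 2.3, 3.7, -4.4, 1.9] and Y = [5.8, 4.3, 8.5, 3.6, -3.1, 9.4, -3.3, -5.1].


Pearson correlation coefficient (population):
r = cov(X,Y) / (std(X) * std(Y))
Mean X = 1.4625, Mean Y = 2.5125
Cov(X,Y) = 6.292969
Std(X) = 2.966874, Std(Y) = 5.26437
r = 0.4029

0.4029


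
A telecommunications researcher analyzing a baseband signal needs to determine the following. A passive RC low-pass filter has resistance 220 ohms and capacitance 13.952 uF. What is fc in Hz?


Cutoff frequency of a first-order RC filter:
fc = 1 / (2 * pi * R * C)
C = 13.952 uF = 1.3952e-05 F
fc = 1 / (2 * pi * 220 * 1.3952e-05)
   = 1 / 0.019285860309269
   = 51.851459 Hz

51.851459 Hz


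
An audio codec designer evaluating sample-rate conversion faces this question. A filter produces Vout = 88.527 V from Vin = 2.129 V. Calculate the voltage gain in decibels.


Voltage gain in dB:
G = 20 * log10(Vout / Vin)
  = 20 * log10(88.527 / 2.129)
  = 20 * log10(41.581494)
  = 20 * 1.6189
  = 32.38 dB

32.38 dB


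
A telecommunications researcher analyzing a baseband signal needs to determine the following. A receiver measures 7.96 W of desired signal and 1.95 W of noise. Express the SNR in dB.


SNR in decibels:
SNR = 10 * log10(Ps / Pn)
    = 10 * log10(7.96 / 1.95)
    = 10 * log10(4.0821)
    = 10 * 0.6109
    = 6.11 dB

6.11 dB


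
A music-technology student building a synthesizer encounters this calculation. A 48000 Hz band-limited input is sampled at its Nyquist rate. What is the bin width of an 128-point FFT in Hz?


Step 1 — Nyquist sampling rate:
fs = 2 * fmax = 2 * 48000 = 96000 Hz

Step 2 — DFT bin spacing:
df = fs / N = 96000 / 128 = 750.0 Hz

750.0 Hz


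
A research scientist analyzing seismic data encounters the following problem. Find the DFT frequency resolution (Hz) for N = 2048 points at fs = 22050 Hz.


DFT frequency resolution:
df = fs / N
   = 22050 / 2048
   = 10.7666 Hz

10.7666 Hz


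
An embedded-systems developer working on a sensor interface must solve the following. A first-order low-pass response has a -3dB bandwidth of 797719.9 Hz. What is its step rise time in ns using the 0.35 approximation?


Rise time from bandwidth relationship:
tr = 0.35 / BW
   = 0.35 / 797719.9
   = 4.387504938e-07 s
   = 438.7505 ns

438.7505 ns


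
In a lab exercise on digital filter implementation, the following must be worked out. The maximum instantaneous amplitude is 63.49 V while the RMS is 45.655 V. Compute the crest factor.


Crest factor is the ratio of peak to RMS:
CF = V_peak / V_rms
   = 63.49 / 45.655
   = 1.3906

1.3906


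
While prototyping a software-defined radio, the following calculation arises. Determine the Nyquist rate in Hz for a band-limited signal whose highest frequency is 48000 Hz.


The Nyquist rate is twice the maximum frequency component.
fs_min = 2 * fmax
      = 2 * 48000
      = 96000 Hz

96000


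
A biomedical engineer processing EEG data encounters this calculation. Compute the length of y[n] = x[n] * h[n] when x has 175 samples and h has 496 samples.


Linear convolution output length:
L = N + M - 1
  = 175 + 496 - 1
  = 670 samples

670


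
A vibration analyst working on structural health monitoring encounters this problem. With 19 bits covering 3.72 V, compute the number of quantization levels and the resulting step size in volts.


Step 1 — number of quantization levels:
L = 2^N = 2^19 = 524288

Step 2 — LSB step size:
delta = Vfs / L
      = 3.72 / 524288
      = 7.1e-06 V

Levels = 524288; step size = 7.1e-06 V


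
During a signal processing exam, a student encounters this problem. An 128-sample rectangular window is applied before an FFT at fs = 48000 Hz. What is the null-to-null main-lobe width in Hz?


Main lobe width for a rectangular window:
Width = 2 * fs / N
      = 2 * 48000 / 128
      = 96000 / 128
      = 750.0 Hz

750.0 Hz


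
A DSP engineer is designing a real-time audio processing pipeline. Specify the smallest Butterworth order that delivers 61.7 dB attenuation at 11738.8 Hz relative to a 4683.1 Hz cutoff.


Butterworth filter order formula:
n = log10(10^(A/10) - 1) / (2 * log10(f_stop/f_pass))
10^(61.7/10) - 1 = 1479107.3882
f_stop/f_pass = 11738.8 / 4683.1 = 2.5066
n = 7.7301 -> ceil = 8

8


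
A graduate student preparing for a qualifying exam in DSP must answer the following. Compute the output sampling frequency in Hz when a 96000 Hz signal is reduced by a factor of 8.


Decimation reduces the sample rate:
fs_out = fs_in / M
       = 96000 / 8
       = 12000.0 Hz

12000.0 Hz


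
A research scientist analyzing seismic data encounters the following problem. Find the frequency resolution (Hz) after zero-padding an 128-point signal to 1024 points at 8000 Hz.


Frequency resolution after zero-padding:
N_padded = 128 * 8 = 1024
df = fs / N_padded
   = 8000 / 1024
   = 7.8125 Hz

7.8125 Hz


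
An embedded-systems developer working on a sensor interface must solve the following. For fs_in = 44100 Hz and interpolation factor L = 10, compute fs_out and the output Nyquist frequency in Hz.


Step 1 — output sample rate after interpolation by L:
fs_out = L * fs_in = 10 * 44100 = 441000 Hz

Step 2 — Nyquist frequency of the output stream:
f_Nyq = fs_out / 2 = 441000 / 2 = 220500.0 Hz

fs_out = 441000 Hz; f_Nyquist = 220500.0 Hz


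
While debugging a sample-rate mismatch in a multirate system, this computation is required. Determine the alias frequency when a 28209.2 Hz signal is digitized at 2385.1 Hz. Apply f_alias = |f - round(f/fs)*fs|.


Compute the nearest integer multiple of fs to the signal:
n = round(28209.2 / 2385.1) = 12
f_alias = |28209.2 - 12 * 2385.1|
        = |28209.2 - 28621.2|
        = 412.0 Hz

412.0


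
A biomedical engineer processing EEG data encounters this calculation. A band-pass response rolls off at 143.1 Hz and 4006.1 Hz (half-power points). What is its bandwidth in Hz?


Bandwidth is the difference of -3dB frequencies:
BW = f_high - f_low
   = 4006.1 - 143.1
   = 3863.0 Hz

3863.0 Hz


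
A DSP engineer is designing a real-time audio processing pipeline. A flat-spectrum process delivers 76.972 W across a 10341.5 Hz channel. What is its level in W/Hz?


Power spectral density:
PSD = P / BW
    = 76.972 / 10341.5
    = 0.00744302 W/Hz

0.00744302 W/Hz


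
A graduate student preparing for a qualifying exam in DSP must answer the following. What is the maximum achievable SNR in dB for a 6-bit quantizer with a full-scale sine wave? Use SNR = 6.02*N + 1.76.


Theoretical SNR for a full-scale sinusoid:
SNR = 6.02 * N + 1.76
    = 6.02 * 6 + 1.76
    = 36.12 + 1.76
    = 37.88 dB

37.88 dB


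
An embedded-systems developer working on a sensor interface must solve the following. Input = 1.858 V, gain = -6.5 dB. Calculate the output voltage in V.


Output voltage from dB gain:
V_out = V_in * 10^(gain_dB / 20)
      = 1.858 * 10^(-6.5 / 20)
      = 1.858 * 0.473151
      = 0.8791 V

0.8791 V


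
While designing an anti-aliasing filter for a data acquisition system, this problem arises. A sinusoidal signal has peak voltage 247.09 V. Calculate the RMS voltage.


RMS voltage for a sinusoidal waveform:
V_rms = V_peak / sqrt(2)
      = 247.09 / 1.414214
      = 174.719 V

174.719 V


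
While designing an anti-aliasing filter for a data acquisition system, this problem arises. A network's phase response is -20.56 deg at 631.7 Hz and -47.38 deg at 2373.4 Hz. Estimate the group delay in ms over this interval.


Group delay from phase difference:
tau = -d(phi)/d(omega)
d(phi) = -26.82 deg = -0.468097 rad
d(omega) = 2*pi*(2373.4 - 631.7) = 10943.4238 rad/s
tau = -(-0.468097) / 10943.4238
    = 0.0428 ms

0.0428 ms
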